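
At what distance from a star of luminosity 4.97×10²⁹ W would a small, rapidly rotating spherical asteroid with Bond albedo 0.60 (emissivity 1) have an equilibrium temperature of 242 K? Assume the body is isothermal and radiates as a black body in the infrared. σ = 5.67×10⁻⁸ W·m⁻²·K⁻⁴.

For an isothermal black-emitting sphere, (1−a)S·πr² = σ·4πr²·T⁴ ⇒ S = 4σT⁴/(1−a).
S = 4·5.67×10⁻⁸·(242)⁴/0.400 = 1945 W/m².
Flux falls as S = L/(4πd²), so d = √(L/(4πS)) = √(4.97×10²⁹/(4π·1945)).

d ≈ 4.51×10¹² m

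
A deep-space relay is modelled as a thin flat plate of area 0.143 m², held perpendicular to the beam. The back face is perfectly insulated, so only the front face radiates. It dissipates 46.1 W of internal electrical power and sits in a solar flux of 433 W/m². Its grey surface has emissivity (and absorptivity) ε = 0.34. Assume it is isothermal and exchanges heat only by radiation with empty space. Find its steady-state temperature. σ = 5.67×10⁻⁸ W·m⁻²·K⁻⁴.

T ≈ 395 K

At steady state, absorbed solar power + internal power = radiated power.
Absorbed: α·S·A_cross = 0.34·433·0.1430 = 21.05 W (cross-section A).
Total input = 21.05 + 46.1 = 67.15 W.
Radiated: εσ·A_surf·T⁴ with A_surf = A = 0.1430 m².
T⁴ = 67.15/(0.34·5.67×10⁻⁸·0.1430) = 2.436×10¹⁰ K⁴.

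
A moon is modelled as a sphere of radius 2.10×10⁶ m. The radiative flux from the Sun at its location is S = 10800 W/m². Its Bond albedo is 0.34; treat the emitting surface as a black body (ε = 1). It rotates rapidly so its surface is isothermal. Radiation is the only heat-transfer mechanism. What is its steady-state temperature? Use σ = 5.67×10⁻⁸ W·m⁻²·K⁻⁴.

T ≈ 421 K

At equilibrium, absorbed power = emitted power.
Absorbing cross-section = πr² = 1.385×10¹³ m²; emitting surface = 4πr² = 5.542×10¹³ m² (ratio 4).
(1−a)S·A_cross = εσ·A_surf·T⁴  ⇒  T⁴ = (1−a)S/(4σ).
T⁴ = 0.660·10800/(4·5.67×10⁻⁸) = 3.143×10¹⁰ K⁴.
T = (3.143×10¹⁰)^(1/4).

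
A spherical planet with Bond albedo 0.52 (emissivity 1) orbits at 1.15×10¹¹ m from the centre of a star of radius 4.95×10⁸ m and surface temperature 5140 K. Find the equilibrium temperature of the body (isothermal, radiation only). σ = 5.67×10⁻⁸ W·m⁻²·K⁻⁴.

The star's surface emits σT_*⁴; at distance d the flux is S = σT_*⁴(R_*/d)².
S = 5.67×10⁻⁸·(5140)⁴·(4.95×10⁸/1.15×10¹¹)² = 733.2 W/m².
For an isothermal sphere T⁴ = (1−a)S/(4σ) = 1.552×10⁹ K⁴.

T ≈ 198 K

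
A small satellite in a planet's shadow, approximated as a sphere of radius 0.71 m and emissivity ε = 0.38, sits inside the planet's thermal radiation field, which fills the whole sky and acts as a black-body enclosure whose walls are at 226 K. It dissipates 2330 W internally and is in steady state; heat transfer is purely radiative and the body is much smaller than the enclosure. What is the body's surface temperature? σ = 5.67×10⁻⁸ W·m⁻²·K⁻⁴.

T ≈ 375 K

For a small grey body in a large enclosure, net radiated power = εσA(T⁴ − T_w⁴).
Steady state: P = εσA(T⁴ − T_w⁴) with A = 4πr² = 6.335 m².
T⁴ = P/(εσA) + T_w⁴ = 2330/(0.38·5.67×10⁻⁸·6.335) + (226)⁴
    = 1.707×10¹⁰ + 2.609×10⁹ = 1.968×10¹⁰ K⁴.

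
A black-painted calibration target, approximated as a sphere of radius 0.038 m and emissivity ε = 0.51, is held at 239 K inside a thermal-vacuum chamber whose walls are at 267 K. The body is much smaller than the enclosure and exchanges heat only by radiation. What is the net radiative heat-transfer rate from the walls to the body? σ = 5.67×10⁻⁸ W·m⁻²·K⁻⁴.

P_net ≈ 0.955 W

For a small grey body in a large enclosure: P_net = εσA(T_body⁴ − T_wall⁴).
A = 4πr² = 0.01815 m²; T_body⁴ − T_wall⁴ = 3.263×10⁹ − 5.082×10⁹ = -1.819×10⁹ K⁴.
|P_net| = 0.51·5.67×10⁻⁸·0.01815·1.819×10⁹.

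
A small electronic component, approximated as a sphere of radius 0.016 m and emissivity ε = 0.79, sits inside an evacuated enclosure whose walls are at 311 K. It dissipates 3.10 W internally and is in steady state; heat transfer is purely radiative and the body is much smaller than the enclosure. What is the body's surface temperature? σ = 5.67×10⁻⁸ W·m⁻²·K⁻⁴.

T ≈ 419 K

For a small grey body in a large enclosure, net radiated power = εσA(T⁴ − T_w⁴).
Steady state: P = εσA(T⁴ − T_w⁴) with A = 4πr² = 0.003217 m².
T⁴ = P/(εσA) + T_w⁴ = 3.10/(0.79·5.67×10⁻⁸·0.003217) + (311)⁴
    = 2.151×10¹⁰ + 9.355×10⁹ = 3.087×10¹⁰ K⁴.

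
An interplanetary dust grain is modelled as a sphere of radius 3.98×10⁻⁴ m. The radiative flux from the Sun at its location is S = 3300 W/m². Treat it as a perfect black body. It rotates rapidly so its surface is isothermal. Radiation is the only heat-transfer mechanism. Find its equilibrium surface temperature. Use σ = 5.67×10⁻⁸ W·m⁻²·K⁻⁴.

At equilibrium, absorbed power = emitted power.
Absorbing cross-section = πr² = 4.976×10⁻⁷ m²; emitting surface = 4πr² = 1.991×10⁻⁶ m² (ratio 4).
S·A_cross = εσ·A_surf·T⁴  ⇒  T⁴ = S/(4σ).
T⁴ = 1.00·3300/(4·5.67×10⁻⁸) = 1.455×10¹⁰ K⁴.
T = (1.455×10¹⁰)^(1/4).

T ≈ 347 K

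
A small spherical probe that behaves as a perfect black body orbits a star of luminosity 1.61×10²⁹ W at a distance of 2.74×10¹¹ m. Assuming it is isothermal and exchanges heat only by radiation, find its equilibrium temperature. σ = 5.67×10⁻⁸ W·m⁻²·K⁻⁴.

T ≈ 931 K

First find the stellar flux at distance d: S = L/(4πd²) = 1.61×10²⁹/(4π·(2.74×10¹¹)²) = 1.707×10⁵ W/m².
For an isothermal sphere, absorbed (1−a)S·πr² = emitted σ·4πr²·T⁴, so T⁴ = (1−a)S/(4σ).
T⁴ = 1.00·1.707×10⁵/(4·5.67×10⁻⁸) = 7.524×10¹¹ K⁴.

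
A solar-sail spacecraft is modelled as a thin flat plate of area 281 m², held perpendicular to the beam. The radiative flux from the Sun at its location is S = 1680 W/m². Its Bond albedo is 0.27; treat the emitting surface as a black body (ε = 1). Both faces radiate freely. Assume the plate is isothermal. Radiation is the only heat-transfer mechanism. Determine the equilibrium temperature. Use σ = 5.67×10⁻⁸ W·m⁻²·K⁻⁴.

T ≈ 322 K

At equilibrium, absorbed power = emitted power.
Absorbing cross-section = A = 281.0 m²; emitting surface = 2A = 562.0 m² (ratio 2).
(1−a)S·A_cross = εσ·A_surf·T⁴  ⇒  T⁴ = (1−a)S/(2σ).
T⁴ = 0.730·1680/(2·5.67×10⁻⁸) = 1.081×10¹⁰ K⁴.
T = (1.081×10¹⁰)^(1/4).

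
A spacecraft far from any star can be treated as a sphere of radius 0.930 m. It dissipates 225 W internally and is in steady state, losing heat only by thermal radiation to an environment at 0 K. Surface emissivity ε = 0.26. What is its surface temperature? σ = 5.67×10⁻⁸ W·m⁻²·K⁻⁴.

T ≈ 194 K

Steady state: internal power = radiated power, P = εσA T⁴.
Radiating area A = 4πr² = 10.87 m².
T⁴ = P/(εσA) = 225/(0.26·5.67×10⁻⁸·10.87) = 1.404×10⁹ K⁴.
T = (1.404×10⁹)^(1/4).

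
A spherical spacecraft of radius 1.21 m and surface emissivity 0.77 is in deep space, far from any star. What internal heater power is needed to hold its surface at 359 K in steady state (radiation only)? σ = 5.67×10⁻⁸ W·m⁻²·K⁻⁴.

P = εσ·4πr²·T⁴.
4πr² = 18.40 m²; T⁴ = 1.661×10¹⁰ K⁴.
P = 0.77·5.67×10⁻⁸·18.40·1.661×10¹⁰.

P ≈ 13300 W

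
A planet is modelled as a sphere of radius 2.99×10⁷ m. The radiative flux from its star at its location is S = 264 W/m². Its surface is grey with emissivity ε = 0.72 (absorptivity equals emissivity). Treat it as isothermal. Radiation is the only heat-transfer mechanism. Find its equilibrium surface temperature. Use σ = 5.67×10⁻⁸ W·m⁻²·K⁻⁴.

At equilibrium, absorbed power = emitted power.
Absorbing cross-section = πr² = 2.809×10¹⁵ m²; emitting surface = 4πr² = 1.123×10¹⁶ m² (ratio 4).
εS·A_cross = εσ·A_surf·T⁴  ⇒  T⁴ = S/(4σ)   (ε cancels).
T⁴ = 264/(4·5.67×10⁻⁸) = 1.164×10⁹ K⁴.
T = (1.164×10⁹)^(1/4).

T ≈ 185 K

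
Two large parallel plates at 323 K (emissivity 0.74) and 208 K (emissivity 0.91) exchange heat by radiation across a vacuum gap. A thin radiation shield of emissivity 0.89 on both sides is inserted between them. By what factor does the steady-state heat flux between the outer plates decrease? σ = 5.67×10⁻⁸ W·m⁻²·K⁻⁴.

factor ≈ 1.86

Without shield: q₀ = σΔ(T⁴)/(1/ε₁+1/ε₂−1) with denominator 1.450.
With shield the two gaps are in series; the resistances add: (1/ε₁+1/ε_s−1)+(1/ε_s+1/ε₂−1) = 1.475+1.222 = 2.697.
Heat-flux ratio q₀/q = 2.697/1.450.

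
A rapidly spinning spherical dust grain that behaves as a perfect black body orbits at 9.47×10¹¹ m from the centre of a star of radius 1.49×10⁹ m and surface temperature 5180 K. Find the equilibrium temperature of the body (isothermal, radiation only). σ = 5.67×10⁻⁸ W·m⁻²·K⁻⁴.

The star's surface emits σT_*⁴; at distance d the flux is S = σT_*⁴(R_*/d)².
S = 5.67×10⁻⁸·(5180)⁴·(1.49×10⁹/9.47×10¹¹)² = 101.1 W/m².
For an isothermal sphere T⁴ = (1−a)S/(4σ) = 4.456×10⁸ K⁴.

T ≈ 145 K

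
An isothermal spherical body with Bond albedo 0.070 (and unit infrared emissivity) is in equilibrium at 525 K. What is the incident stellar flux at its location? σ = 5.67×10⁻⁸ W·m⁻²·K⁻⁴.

(1−a)S·πr² = σ·4πr²·T⁴ ⇒ S = 4σT⁴/(1−a).
S = 4·5.67×10⁻⁸·7.597×10¹⁰/0.930.

S ≈ 18500 W/m²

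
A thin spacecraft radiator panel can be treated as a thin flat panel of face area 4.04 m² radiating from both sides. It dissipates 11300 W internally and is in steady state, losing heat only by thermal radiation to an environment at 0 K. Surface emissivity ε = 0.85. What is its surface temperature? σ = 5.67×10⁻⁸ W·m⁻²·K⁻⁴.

T ≈ 413 K

Steady state: internal power = radiated power, P = εσA T⁴.
Radiating area A = 2·4.04 = 8.080 m².
T⁴ = P/(εσA) = 11300/(0.85·5.67×10⁻⁸·8.080) = 2.902×10¹⁰ K⁴.
T = (2.902×10¹⁰)^(1/4).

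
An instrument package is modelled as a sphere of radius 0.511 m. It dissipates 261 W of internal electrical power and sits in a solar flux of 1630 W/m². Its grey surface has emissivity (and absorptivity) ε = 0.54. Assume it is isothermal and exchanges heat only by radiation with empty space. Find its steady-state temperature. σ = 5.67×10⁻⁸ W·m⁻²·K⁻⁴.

At steady state, absorbed solar power + internal power = radiated power.
Absorbed: α·S·A_cross = 0.54·1630·0.8203 = 722.1 W (cross-section πr²).
Total input = 722.1 + 261 = 983.1 W.
Radiated: εσ·A_surf·T⁴ with A_surf = 4πr² = 3.281 m².
T⁴ = 983.1/(0.54·5.67×10⁻⁸·3.281) = 9.785×10⁹ K⁴.

T ≈ 315 K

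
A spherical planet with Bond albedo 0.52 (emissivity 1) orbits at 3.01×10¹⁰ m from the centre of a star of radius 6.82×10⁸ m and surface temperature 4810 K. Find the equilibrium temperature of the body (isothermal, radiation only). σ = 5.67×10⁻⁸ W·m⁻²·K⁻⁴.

The star's surface emits σT_*⁴; at distance d the flux is S = σT_*⁴(R_*/d)².
S = 5.67×10⁻⁸·(4810)⁴·(6.82×10⁸/3.01×10¹⁰)² = 15580 W/m².
For an isothermal sphere T⁴ = (1−a)S/(4σ) = 3.298×10¹⁰ K⁴.

T ≈ 426 K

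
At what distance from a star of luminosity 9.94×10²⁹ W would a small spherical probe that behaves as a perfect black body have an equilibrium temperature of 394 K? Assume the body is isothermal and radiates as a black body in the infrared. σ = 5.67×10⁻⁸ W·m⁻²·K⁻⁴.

For an isothermal black-emitting sphere, (1−a)S·πr² = σ·4πr²·T⁴ ⇒ S = 4σT⁴/(1−a).
S = 4·5.67×10⁻⁸·(394)⁴/1.00 = 5465 W/m².
Flux falls as S = L/(4πd²), so d = √(L/(4πS)) = √(9.94×10²⁹/(4π·5465)).

d ≈ 3.80×10¹² m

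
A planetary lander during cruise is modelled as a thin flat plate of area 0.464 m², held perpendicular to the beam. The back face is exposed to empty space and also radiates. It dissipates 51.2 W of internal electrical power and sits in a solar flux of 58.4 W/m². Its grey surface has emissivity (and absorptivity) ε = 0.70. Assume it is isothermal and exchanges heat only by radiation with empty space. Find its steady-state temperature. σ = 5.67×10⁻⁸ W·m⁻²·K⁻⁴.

T ≈ 209 K

At steady state, absorbed solar power + internal power = radiated power.
Absorbed: α·S·A_cross = 0.70·58.4·0.4640 = 18.97 W (cross-section A).
Total input = 18.97 + 51.2 = 70.17 W.
Radiated: εσ·A_surf·T⁴ with A_surf = 2A = 0.9280 m².
T⁴ = 70.17/(0.70·5.67×10⁻⁸·0.9280) = 1.905×10⁹ K⁴.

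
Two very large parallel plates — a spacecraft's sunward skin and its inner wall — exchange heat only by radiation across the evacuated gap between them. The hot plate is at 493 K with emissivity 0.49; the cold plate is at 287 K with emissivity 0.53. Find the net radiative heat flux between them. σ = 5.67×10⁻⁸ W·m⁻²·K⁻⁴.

q ≈ 1010 W/m²

For two infinite grey parallel plates, q = σ(T₁⁴ − T₂⁴)/(1/ε₁ + 1/ε₂ − 1).
T₁⁴ − T₂⁴ = 5.907×10¹⁰ − 6.785×10⁹ = 5.229×10¹⁰ K⁴.
1/ε₁ + 1/ε₂ − 1 = 2.041 + 1.887 − 1 = 2.928.
q = 5.67×10⁻⁸ × 5.229×10¹⁰ / 2.928.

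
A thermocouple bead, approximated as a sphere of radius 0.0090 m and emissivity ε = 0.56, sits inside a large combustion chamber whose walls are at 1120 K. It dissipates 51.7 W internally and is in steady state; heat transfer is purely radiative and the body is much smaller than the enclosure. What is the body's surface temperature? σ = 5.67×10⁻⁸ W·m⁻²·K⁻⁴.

For a small grey body in a large enclosure, net radiated power = εσA(T⁴ − T_w⁴).
Steady state: P = εσA(T⁴ − T_w⁴) with A = 4πr² = 0.001018 m².
T⁴ = P/(εσA) + T_w⁴ = 51.7/(0.56·5.67×10⁻⁸·0.001018) + (1120)⁴
    = 1.600×10¹² + 1.574×10¹² = 3.173×10¹² K⁴.

T ≈ 1330 K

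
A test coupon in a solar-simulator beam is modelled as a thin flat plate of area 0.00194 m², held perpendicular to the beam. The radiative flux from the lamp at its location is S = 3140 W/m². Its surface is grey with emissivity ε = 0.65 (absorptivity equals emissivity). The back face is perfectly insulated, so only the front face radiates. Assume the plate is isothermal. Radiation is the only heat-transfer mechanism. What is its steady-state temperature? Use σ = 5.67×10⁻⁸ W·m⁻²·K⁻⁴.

T ≈ 485 K

At equilibrium, absorbed power = emitted power.
Absorbing cross-section = A = 0.001940 m²; emitting surface = A = 0.001940 m² (ratio 1).
εS·A_cross = εσ·A_surf·T⁴  ⇒  T⁴ = S/(1σ)   (ε cancels).
T⁴ = 3140/(1·5.67×10⁻⁸) = 5.538×10¹⁰ K⁴.
T = (5.538×10¹⁰)^(1/4).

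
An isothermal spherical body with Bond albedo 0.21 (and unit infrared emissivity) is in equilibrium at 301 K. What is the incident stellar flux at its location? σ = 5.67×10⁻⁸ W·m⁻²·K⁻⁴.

S ≈ 2360 W/m²

(1−a)S·πr² = σ·4πr²·T⁴ ⇒ S = 4σT⁴/(1−a).
S = 4·5.67×10⁻⁸·8.209×10⁹/0.790.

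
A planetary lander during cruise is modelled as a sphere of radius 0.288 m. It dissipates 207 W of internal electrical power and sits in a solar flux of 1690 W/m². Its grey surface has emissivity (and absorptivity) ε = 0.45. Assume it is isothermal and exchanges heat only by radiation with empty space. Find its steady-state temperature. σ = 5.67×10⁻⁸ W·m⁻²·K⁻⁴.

At steady state, absorbed solar power + internal power = radiated power.
Absorbed: α·S·A_cross = 0.45·1690·0.2606 = 198.2 W (cross-section πr²).
Total input = 198.2 + 207 = 405.2 W.
Radiated: εσ·A_surf·T⁴ with A_surf = 4πr² = 1.042 m².
T⁴ = 405.2/(0.45·5.67×10⁻⁸·1.042) = 1.524×10¹⁰ K⁴.

T ≈ 351 K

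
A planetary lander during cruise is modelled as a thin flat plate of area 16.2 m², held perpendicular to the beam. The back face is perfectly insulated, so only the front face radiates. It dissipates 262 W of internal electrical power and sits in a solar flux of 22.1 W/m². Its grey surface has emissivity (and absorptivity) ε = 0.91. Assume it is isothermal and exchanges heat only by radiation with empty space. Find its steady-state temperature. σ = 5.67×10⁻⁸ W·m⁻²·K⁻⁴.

T ≈ 163 K

At steady state, absorbed solar power + internal power = radiated power.
Absorbed: α·S·A_cross = 0.91·22.1·16.20 = 325.8 W (cross-section A).
Total input = 325.8 + 262 = 587.8 W.
Radiated: εσ·A_surf·T⁴ with A_surf = A = 16.20 m².
T⁴ = 587.8/(0.91·5.67×10⁻⁸·16.20) = 7.032×10⁸ K⁴.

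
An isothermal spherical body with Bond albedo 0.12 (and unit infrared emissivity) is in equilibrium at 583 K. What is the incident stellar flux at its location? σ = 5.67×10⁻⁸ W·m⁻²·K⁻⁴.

S ≈ 29800 W/m²

(1−a)S·πr² = σ·4πr²·T⁴ ⇒ S = 4σT⁴/(1−a).
S = 4·5.67×10⁻⁸·1.155×10¹¹/0.880.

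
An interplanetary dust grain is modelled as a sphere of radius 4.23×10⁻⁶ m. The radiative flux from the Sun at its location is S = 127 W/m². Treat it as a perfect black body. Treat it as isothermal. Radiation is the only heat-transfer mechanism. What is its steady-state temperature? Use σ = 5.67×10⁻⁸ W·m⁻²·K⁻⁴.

At equilibrium, absorbed power = emitted power.
Absorbing cross-section = πr² = 5.621×10⁻¹¹ m²; emitting surface = 4πr² = 2.248×10⁻¹⁰ m² (ratio 4).
S·A_cross = εσ·A_surf·T⁴  ⇒  T⁴ = S/(4σ).
T⁴ = 1.00·127/(4·5.67×10⁻⁸) = 5.600×10⁸ K⁴.
T = (5.600×10⁸)^(1/4).

T ≈ 154 K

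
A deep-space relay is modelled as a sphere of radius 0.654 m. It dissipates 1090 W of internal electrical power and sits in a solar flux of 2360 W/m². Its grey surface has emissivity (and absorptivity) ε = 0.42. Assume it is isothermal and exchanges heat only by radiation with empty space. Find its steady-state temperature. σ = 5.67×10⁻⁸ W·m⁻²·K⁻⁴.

At steady state, absorbed solar power + internal power = radiated power.
Absorbed: α·S·A_cross = 0.42·2360·1.344 = 1332 W (cross-section πr²).
Total input = 1332 + 1090 = 2422 W.
Radiated: εσ·A_surf·T⁴ with A_surf = 4πr² = 5.375 m².
T⁴ = 2422/(0.42·5.67×10⁻⁸·5.375) = 1.892×10¹⁰ K⁴.

T ≈ 371 K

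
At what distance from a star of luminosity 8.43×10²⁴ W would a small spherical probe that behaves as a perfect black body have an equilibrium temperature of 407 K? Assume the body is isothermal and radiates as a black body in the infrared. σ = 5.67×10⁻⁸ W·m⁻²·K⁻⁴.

For an isothermal black-emitting sphere, (1−a)S·πr² = σ·4πr²·T⁴ ⇒ S = 4σT⁴/(1−a).
S = 4·5.67×10⁻⁸·(407)⁴/1.00 = 6223 W/m².
Flux falls as S = L/(4πd²), so d = √(L/(4πS)) = √(8.43×10²⁴/(4π·6223)).

d ≈ 1.04×10¹⁰ m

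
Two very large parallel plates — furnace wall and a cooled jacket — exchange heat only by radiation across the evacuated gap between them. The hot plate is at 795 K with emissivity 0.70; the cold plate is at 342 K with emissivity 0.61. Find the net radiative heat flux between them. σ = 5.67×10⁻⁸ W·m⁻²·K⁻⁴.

For two infinite grey parallel plates, q = σ(T₁⁴ − T₂⁴)/(1/ε₁ + 1/ε₂ − 1).
T₁⁴ − T₂⁴ = 3.995×10¹¹ − 1.368×10¹⁰ = 3.858×10¹¹ K⁴.
1/ε₁ + 1/ε₂ − 1 = 1.429 + 1.639 − 1 = 2.068.
q = 5.67×10⁻⁸ × 3.858×10¹¹ / 2.068.

q ≈ 10600 W/m²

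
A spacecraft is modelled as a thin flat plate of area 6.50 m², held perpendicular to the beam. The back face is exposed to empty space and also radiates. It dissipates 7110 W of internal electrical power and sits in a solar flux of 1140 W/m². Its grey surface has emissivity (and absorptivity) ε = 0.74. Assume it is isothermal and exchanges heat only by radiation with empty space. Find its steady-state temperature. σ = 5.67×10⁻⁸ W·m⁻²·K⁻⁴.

T ≈ 390 K

At steady state, absorbed solar power + internal power = radiated power.
Absorbed: α·S·A_cross = 0.74·1140·6.500 = 5483 W (cross-section A).
Total input = 5483 + 7110 = 12590 W.
Radiated: εσ·A_surf·T⁴ with A_surf = 2A = 13.00 m².
T⁴ = 12590/(0.74·5.67×10⁻⁸·13.00) = 2.309×10¹⁰ K⁴.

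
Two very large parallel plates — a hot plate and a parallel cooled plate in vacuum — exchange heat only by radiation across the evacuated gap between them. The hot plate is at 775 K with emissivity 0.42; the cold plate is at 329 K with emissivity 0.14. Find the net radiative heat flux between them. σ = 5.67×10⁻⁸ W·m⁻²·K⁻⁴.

For two infinite grey parallel plates, q = σ(T₁⁴ − T₂⁴)/(1/ε₁ + 1/ε₂ − 1).
T₁⁴ − T₂⁴ = 3.608×10¹¹ − 1.172×10¹⁰ = 3.490×10¹¹ K⁴.
1/ε₁ + 1/ε₂ − 1 = 2.381 + 7.143 − 1 = 8.524.
q = 5.67×10⁻⁸ × 3.490×10¹¹ / 8.524.

q ≈ 2320 W/m²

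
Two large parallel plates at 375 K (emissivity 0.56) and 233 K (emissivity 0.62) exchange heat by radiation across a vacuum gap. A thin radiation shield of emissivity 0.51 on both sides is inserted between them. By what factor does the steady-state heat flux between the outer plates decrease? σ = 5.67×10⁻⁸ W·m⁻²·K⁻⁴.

Without shield: q₀ = σΔ(T⁴)/(1/ε₁+1/ε₂−1) with denominator 2.399.
With shield the two gaps are in series; the resistances add: (1/ε₁+1/ε_s−1)+(1/ε_s+1/ε₂−1) = 2.746+2.574 = 5.320.
Heat-flux ratio q₀/q = 5.320/2.399.

factor ≈ 2.22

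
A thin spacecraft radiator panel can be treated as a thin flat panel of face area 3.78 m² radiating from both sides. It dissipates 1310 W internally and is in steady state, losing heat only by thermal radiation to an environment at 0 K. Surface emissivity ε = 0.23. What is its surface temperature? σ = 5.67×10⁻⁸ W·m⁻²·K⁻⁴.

Steady state: internal power = radiated power, P = εσA T⁴.
Radiating area A = 2·3.78 = 7.560 m².
T⁴ = P/(εσA) = 1310/(0.23·5.67×10⁻⁸·7.560) = 1.329×10¹⁰ K⁴.
T = (1.329×10¹⁰)^(1/4).

T ≈ 340 K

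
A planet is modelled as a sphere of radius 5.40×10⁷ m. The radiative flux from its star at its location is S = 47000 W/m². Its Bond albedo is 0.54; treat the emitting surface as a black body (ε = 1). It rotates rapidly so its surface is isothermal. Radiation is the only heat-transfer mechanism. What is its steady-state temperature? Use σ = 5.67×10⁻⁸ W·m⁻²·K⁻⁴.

T ≈ 556 K

At equilibrium, absorbed power = emitted power.
Absorbing cross-section = πr² = 9.161×10¹⁵ m²; emitting surface = 4πr² = 3.664×10¹⁶ m² (ratio 4).
(1−a)S·A_cross = εσ·A_surf·T⁴  ⇒  T⁴ = (1−a)S/(4σ).
T⁴ = 0.460·47000/(4·5.67×10⁻⁸) = 9.533×10¹⁰ K⁴.
T = (9.533×10¹⁰)^(1/4).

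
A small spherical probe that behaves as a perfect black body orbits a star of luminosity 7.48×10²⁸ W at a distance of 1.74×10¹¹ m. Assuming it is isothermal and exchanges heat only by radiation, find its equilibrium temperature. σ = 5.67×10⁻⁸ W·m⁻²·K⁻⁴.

T ≈ 965 K

First find the stellar flux at distance d: S = L/(4πd²) = 7.48×10²⁸/(4π·(1.74×10¹¹)²) = 1.966×10⁵ W/m².
For an isothermal sphere, absorbed (1−a)S·πr² = emitted σ·4πr²·T⁴, so T⁴ = (1−a)S/(4σ).
T⁴ = 1.00·1.966×10⁵/(4·5.67×10⁻⁸) = 8.669×10¹¹ K⁴.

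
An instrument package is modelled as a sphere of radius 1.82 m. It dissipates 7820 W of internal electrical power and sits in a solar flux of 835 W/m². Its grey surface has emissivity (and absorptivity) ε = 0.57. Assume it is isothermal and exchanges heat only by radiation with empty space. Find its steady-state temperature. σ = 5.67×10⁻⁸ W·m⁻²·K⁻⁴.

At steady state, absorbed solar power + internal power = radiated power.
Absorbed: α·S·A_cross = 0.57·835·10.41 = 4953 W (cross-section πr²).
Total input = 4953 + 7820 = 12770 W.
Radiated: εσ·A_surf·T⁴ with A_surf = 4πr² = 41.62 m².
T⁴ = 12770/(0.57·5.67×10⁻⁸·41.62) = 9.495×10⁹ K⁴.

T ≈ 312 K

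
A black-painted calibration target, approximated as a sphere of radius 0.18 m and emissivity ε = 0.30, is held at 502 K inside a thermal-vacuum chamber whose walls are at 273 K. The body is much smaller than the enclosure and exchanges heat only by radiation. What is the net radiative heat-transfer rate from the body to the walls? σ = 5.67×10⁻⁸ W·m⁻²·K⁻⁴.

P_net ≈ 401 W

For a small grey body in a large enclosure: P_net = εσA(T_body⁴ − T_wall⁴).
A = 4πr² = 0.4072 m²; T_body⁴ − T_wall⁴ = 6.351×10¹⁰ − 5.555×10⁹ = 5.795×10¹⁰ K⁴.
|P_net| = 0.30·5.67×10⁻⁸·0.4072·5.795×10¹⁰.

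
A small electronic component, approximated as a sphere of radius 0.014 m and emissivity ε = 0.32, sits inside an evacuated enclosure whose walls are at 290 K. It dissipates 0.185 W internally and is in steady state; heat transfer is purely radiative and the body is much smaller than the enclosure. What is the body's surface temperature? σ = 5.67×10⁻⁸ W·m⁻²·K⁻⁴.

T ≈ 325 K

For a small grey body in a large enclosure, net radiated power = εσA(T⁴ − T_w⁴).
Steady state: P = εσA(T⁴ − T_w⁴) with A = 4πr² = 0.002463 m².
T⁴ = P/(εσA) + T_w⁴ = 0.185/(0.32·5.67×10⁻⁸·0.002463) + (290)⁴
    = 4.140×10⁹ + 7.073×10⁹ = 1.121×10¹⁰ K⁴.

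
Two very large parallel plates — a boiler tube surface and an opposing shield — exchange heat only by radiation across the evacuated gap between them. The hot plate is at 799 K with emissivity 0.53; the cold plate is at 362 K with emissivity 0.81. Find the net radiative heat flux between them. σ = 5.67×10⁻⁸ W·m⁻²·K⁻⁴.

For two infinite grey parallel plates, q = σ(T₁⁴ − T₂⁴)/(1/ε₁ + 1/ε₂ − 1).
T₁⁴ − T₂⁴ = 4.076×10¹¹ − 1.717×10¹⁰ = 3.904×10¹¹ K⁴.
1/ε₁ + 1/ε₂ − 1 = 1.887 + 1.235 − 1 = 2.121.
q = 5.67×10⁻⁸ × 3.904×10¹¹ / 2.121.

q ≈ 10400 W/m²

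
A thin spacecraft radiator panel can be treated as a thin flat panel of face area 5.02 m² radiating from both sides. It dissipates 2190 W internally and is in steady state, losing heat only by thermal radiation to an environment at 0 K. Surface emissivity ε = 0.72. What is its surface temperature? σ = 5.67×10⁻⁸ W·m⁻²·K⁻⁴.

Steady state: internal power = radiated power, P = εσA T⁴.
Radiating area A = 2·5.02 = 10.04 m².
T⁴ = P/(εσA) = 2190/(0.72·5.67×10⁻⁸·10.04) = 5.343×10⁹ K⁴.
T = (5.343×10⁹)^(1/4).

T ≈ 270 K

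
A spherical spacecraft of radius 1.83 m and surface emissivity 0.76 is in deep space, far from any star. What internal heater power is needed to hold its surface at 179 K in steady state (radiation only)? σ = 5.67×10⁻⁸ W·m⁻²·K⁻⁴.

P ≈ 1860 W

P = εσ·4πr²·T⁴.
4πr² = 42.08 m²; T⁴ = 1.027×10⁹ K⁴.
P = 0.76·5.67×10⁻⁸·42.08·1.027×10⁹.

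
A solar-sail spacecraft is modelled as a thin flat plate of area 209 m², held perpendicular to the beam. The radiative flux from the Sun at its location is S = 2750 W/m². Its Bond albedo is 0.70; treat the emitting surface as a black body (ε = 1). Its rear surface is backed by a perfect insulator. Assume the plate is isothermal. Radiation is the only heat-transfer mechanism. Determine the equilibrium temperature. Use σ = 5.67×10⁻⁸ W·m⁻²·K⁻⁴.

At equilibrium, absorbed power = emitted power.
Absorbing cross-section = A = 209.0 m²; emitting surface = A = 209.0 m² (ratio 1).
(1−a)S·A_cross = εσ·A_surf·T⁴  ⇒  T⁴ = (1−a)S/(1σ).
T⁴ = 0.300·2750/(1·5.67×10⁻⁸) = 1.455×10¹⁰ K⁴.
T = (1.455×10¹⁰)^(1/4).

T ≈ 347 K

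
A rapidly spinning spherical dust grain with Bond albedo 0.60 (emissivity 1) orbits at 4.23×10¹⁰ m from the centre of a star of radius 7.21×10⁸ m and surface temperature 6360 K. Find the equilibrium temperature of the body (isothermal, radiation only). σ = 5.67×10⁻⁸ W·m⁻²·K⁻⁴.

The star's surface emits σT_*⁴; at distance d the flux is S = σT_*⁴(R_*/d)².
S = 5.67×10⁻⁸·(6360)⁴·(7.21×10⁸/4.23×10¹⁰)² = 26950 W/m².
For an isothermal sphere T⁴ = (1−a)S/(4σ) = 4.754×10¹⁰ K⁴.

T ≈ 467 K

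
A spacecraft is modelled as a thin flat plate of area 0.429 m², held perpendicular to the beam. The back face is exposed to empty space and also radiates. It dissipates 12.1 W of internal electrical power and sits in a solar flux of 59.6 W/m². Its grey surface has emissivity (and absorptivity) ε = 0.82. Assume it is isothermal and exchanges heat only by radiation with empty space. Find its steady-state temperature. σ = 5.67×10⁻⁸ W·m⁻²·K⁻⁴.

At steady state, absorbed solar power + internal power = radiated power.
Absorbed: α·S·A_cross = 0.82·59.6·0.4290 = 20.97 W (cross-section A).
Total input = 20.97 + 12.1 = 33.07 W.
Radiated: εσ·A_surf·T⁴ with A_surf = 2A = 0.8580 m².
T⁴ = 33.07/(0.82·5.67×10⁻⁸·0.8580) = 8.289×10⁸ K⁴.

T ≈ 170 K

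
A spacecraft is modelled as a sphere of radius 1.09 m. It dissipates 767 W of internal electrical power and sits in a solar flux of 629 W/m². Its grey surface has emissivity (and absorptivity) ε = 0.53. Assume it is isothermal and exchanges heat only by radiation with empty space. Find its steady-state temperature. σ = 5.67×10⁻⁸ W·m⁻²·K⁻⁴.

T ≈ 259 K

At steady state, absorbed solar power + internal power = radiated power.
Absorbed: α·S·A_cross = 0.53·629·3.733 = 1244 W (cross-section πr²).
Total input = 1244 + 767 = 2011 W.
Radiated: εσ·A_surf·T⁴ with A_surf = 4πr² = 14.93 m².
T⁴ = 2011/(0.53·5.67×10⁻⁸·14.93) = 4.483×10⁹ K⁴.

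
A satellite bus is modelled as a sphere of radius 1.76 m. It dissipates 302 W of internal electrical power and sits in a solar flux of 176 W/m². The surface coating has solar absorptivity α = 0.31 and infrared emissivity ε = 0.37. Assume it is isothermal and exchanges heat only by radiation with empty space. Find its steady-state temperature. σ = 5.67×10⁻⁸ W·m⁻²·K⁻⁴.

At steady state, absorbed solar power + internal power = radiated power.
Absorbed: α·S·A_cross = 0.31·176·9.731 = 530.9 W (cross-section πr²).
Total input = 530.9 + 302 = 832.9 W.
Radiated: εσ·A_surf·T⁴ with A_surf = 4πr² = 38.93 m².
T⁴ = 832.9/(0.37·5.67×10⁻⁸·38.93) = 1.020×10⁹ K⁴.

T ≈ 179 K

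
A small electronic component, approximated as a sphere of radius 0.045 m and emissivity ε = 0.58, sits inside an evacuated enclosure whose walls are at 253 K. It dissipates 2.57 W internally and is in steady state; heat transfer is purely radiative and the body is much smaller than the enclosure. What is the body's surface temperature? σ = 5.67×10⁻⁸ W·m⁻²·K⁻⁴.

T ≈ 291 K

For a small grey body in a large enclosure, net radiated power = εσA(T⁴ − T_w⁴).
Steady state: P = εσA(T⁴ − T_w⁴) with A = 4πr² = 0.02545 m².
T⁴ = P/(εσA) + T_w⁴ = 2.57/(0.58·5.67×10⁻⁸·0.02545) + (253)⁴
    = 3.071×10⁹ + 4.097×10⁹ = 7.168×10⁹ K⁴.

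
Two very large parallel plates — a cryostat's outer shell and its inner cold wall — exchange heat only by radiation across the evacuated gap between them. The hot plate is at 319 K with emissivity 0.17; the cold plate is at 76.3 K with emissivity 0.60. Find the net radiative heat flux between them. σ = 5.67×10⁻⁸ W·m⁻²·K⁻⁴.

For two infinite grey parallel plates, q = σ(T₁⁴ − T₂⁴)/(1/ε₁ + 1/ε₂ − 1).
T₁⁴ − T₂⁴ = 1.036×10¹⁰ − 3.389×10⁷ = 1.032×10¹⁰ K⁴.
1/ε₁ + 1/ε₂ − 1 = 5.882 + 1.667 − 1 = 6.549.
q = 5.67×10⁻⁸ × 1.032×10¹⁰ / 6.549.

q ≈ 89.4 W/m²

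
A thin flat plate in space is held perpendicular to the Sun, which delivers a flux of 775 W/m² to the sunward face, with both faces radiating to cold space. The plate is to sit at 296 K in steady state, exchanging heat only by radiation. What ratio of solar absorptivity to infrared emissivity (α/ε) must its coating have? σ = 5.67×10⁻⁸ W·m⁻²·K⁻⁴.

α/ε ≈ 1.12

Balance: αS·A = εσ·2A·T⁴ ⇒ α/ε = 2σT⁴/S.
α/ε = 2·5.67×10⁻⁸·(296)⁴/775 = 2·5.67×10⁻⁸·7.677×10⁹/775.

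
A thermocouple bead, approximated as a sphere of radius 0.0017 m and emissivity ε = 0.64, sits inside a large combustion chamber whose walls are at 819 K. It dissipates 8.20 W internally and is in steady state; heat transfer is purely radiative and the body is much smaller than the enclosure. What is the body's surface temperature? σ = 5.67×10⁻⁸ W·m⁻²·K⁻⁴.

For a small grey body in a large enclosure, net radiated power = εσA(T⁴ − T_w⁴).
Steady state: P = εσA(T⁴ − T_w⁴) with A = 4πr² = 3.632×10⁻⁵ m².
T⁴ = P/(εσA) + T_w⁴ = 8.20/(0.64·5.67×10⁻⁸·3.632×10⁻⁵) + (819)⁴
    = 6.222×10¹² + 4.499×10¹¹ = 6.672×10¹² K⁴.

T ≈ 1610 K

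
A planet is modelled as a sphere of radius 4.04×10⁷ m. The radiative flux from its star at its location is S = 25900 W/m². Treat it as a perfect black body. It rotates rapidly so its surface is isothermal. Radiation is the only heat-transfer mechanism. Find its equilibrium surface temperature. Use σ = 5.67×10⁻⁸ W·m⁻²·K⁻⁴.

T ≈ 581 K

At equilibrium, absorbed power = emitted power.
Absorbing cross-section = πr² = 5.128×10¹⁵ m²; emitting surface = 4πr² = 2.051×10¹⁶ m² (ratio 4).
S·A_cross = εσ·A_surf·T⁴  ⇒  T⁴ = S/(4σ).
T⁴ = 1.00·25900/(4·5.67×10⁻⁸) = 1.142×10¹¹ K⁴.
T = (1.142×10¹¹)^(1/4).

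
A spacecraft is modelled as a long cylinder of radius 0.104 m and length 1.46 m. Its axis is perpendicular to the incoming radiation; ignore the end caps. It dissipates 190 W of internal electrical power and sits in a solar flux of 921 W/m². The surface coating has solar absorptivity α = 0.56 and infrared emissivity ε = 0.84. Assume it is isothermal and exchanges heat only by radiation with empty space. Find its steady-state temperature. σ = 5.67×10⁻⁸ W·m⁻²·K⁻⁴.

At steady state, absorbed solar power + internal power = radiated power.
Absorbed: α·S·A_cross = 0.56·921·0.3037 = 156.6 W (cross-section 2rL).
Total input = 156.6 + 190 = 346.6 W.
Radiated: εσ·A_surf·T⁴ with A_surf = 2πrL = 0.9540 m².
T⁴ = 346.6/(0.84·5.67×10⁻⁸·0.9540) = 7.628×10⁹ K⁴.

T ≈ 296 K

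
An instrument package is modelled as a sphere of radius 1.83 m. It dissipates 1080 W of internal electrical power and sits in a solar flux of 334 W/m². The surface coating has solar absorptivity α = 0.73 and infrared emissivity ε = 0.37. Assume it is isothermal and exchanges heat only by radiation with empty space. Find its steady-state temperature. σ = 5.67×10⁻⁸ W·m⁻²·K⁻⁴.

At steady state, absorbed solar power + internal power = radiated power.
Absorbed: α·S·A_cross = 0.73·334·10.52 = 2565 W (cross-section πr²).
Total input = 2565 + 1080 = 3645 W.
Radiated: εσ·A_surf·T⁴ with A_surf = 4πr² = 42.08 m².
T⁴ = 3645/(0.37·5.67×10⁻⁸·42.08) = 4.129×10⁹ K⁴.

T ≈ 253 K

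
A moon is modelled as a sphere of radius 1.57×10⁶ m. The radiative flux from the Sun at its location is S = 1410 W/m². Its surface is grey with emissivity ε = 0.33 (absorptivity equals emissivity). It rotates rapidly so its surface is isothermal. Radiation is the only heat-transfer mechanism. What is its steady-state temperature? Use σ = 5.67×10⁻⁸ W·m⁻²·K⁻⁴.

T ≈ 281 K

At equilibrium, absorbed power = emitted power.
Absorbing cross-section = πr² = 7.744×10¹² m²; emitting surface = 4πr² = 3.097×10¹³ m² (ratio 4).
εS·A_cross = εσ·A_surf·T⁴  ⇒  T⁴ = S/(4σ)   (ε cancels).
T⁴ = 1410/(4·5.67×10⁻⁸) = 6.217×10⁹ K⁴.
T = (6.217×10⁹)^(1/4).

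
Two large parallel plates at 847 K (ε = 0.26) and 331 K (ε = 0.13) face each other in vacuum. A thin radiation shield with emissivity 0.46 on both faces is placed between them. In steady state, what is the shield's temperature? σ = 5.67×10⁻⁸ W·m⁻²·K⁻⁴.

T_s ≈ 760 K

In steady state the net flux on the hot side equals that on the cold side.
σ(T₁⁴−T_s⁴)/D₁ = σ(T_s⁴−T₂⁴)/D₂, with D₁ = 1/ε₁+1/ε_s−1 = 5.020, D₂ = 1/ε_s+1/ε₂−1 = 8.866.
Solve for T_s⁴: T_s⁴ = (D₂·T₁⁴ + D₁·T₂⁴)/(D₁+D₂) = 3.330×10¹¹ K⁴.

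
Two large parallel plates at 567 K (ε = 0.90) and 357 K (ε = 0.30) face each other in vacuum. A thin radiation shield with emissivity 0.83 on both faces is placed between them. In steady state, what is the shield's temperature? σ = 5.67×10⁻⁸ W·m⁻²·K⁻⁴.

T_s ≈ 531 K

In steady state the net flux on the hot side equals that on the cold side.
σ(T₁⁴−T_s⁴)/D₁ = σ(T_s⁴−T₂⁴)/D₂, with D₁ = 1/ε₁+1/ε_s−1 = 1.316, D₂ = 1/ε_s+1/ε₂−1 = 3.538.
Solve for T_s⁴: T_s⁴ = (D₂·T₁⁴ + D₁·T₂⁴)/(D₁+D₂) = 7.974×10¹⁰ K⁴.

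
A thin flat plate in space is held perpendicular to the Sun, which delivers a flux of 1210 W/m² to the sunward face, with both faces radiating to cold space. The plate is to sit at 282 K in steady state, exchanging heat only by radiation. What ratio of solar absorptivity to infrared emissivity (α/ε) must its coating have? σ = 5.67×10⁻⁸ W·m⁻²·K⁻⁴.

Balance: αS·A = εσ·2A·T⁴ ⇒ α/ε = 2σT⁴/S.
α/ε = 2·5.67×10⁻⁸·(282)⁴/1210 = 2·5.67×10⁻⁸·6.324×10⁹/1210.

α/ε ≈ 0.593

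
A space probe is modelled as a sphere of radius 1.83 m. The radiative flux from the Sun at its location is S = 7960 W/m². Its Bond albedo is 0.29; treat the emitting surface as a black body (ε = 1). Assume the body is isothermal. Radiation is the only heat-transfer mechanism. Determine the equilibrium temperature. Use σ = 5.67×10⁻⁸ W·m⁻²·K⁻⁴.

At equilibrium, absorbed power = emitted power.
Absorbing cross-section = πr² = 10.52 m²; emitting surface = 4πr² = 42.08 m² (ratio 4).
(1−a)S·A_cross = εσ·A_surf·T⁴  ⇒  T⁴ = (1−a)S/(4σ).
T⁴ = 0.710·7960/(4·5.67×10⁻⁸) = 2.492×10¹⁰ K⁴.
T = (2.492×10¹⁰)^(1/4).

T ≈ 397 K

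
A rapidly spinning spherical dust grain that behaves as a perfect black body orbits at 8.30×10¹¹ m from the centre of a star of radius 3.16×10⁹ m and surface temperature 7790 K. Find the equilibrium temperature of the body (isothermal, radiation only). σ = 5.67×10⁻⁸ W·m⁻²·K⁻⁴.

T ≈ 340 K

The star's surface emits σT_*⁴; at distance d the flux is S = σT_*⁴(R_*/d)².
S = 5.67×10⁻⁸·(7790)⁴·(3.16×10⁹/8.30×10¹¹)² = 3027 W/m².
For an isothermal sphere T⁴ = (1−a)S/(4σ) = 1.334×10¹⁰ K⁴.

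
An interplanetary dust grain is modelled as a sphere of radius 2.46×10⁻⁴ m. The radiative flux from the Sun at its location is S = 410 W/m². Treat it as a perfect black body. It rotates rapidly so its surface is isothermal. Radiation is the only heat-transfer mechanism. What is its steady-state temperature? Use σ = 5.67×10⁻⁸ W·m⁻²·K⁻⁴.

At equilibrium, absorbed power = emitted power.
Absorbing cross-section = πr² = 1.901×10⁻⁷ m²; emitting surface = 4πr² = 7.605×10⁻⁷ m² (ratio 4).
S·A_cross = εσ·A_surf·T⁴  ⇒  T⁴ = S/(4σ).
T⁴ = 1.00·410/(4·5.67×10⁻⁸) = 1.808×10⁹ K⁴.
T = (1.808×10⁹)^(1/4).

T ≈ 206 K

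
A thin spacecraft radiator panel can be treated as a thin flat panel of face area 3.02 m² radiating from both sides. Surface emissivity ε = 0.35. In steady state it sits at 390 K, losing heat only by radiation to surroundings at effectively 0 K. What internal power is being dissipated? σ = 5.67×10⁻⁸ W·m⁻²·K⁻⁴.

Steady state: P = εσA T⁴.
A = 2·3.02 = 6.040 m²; T⁴ = (390)⁴ = 2.313×10¹⁰ K⁴.
P = 0.35 × 5.67×10⁻⁸ × 6.040 × 2.313×10¹⁰.

P ≈ 2770 W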